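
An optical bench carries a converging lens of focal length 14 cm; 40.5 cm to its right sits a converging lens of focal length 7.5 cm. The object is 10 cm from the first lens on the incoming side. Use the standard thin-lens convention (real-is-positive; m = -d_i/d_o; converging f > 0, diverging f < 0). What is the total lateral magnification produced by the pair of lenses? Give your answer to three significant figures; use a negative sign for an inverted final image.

Lens 1: 1/d_i1 = 1/f_1 - 1/d_o1 = 1/14 - 1/10 = -0.02857 cm^-1, so d_i1 = -35.000 cm.
m_1 = -(-35.000)/10 = 3.5000.
With d_i1 < 0 the first image is virtual and lies on the object side; the object distance for lens 2 is d_o2 = 40.5 - (-35.000) = 75.500 cm.
Lens 2: 1/d_i2 = 1/f_2 - 1/d_o2 = 1/7.5 - 1/(75.500) = 0.12009 cm^-1, so d_i2 = 8.327 cm.
m_2 = -(8.327)/(75.500) = -0.1103.
Total m = m_1 x m_2 = (3.5000)(-0.1103) = -0.3860.

-0.386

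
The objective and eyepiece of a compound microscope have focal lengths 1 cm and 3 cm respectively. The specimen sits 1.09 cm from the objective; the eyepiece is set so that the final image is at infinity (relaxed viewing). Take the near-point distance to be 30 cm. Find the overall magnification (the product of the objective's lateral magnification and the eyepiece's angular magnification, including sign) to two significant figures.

-110

Objective: 1/d_i = 1/f_obj - 1/d_o = 1/1 - 1/1.09 = 0.08257 cm^-1, so d_i = 12.111 cm.
m_obj = -d_i/d_o = -12.111/1.09 = -11.111.
Eyepiece angular magnification (image at infinity): M_eye = D/f_e = 30/3 = 10.000.
Overall M = m_obj x M_eye = (-11.111)(10.000) = -111.11.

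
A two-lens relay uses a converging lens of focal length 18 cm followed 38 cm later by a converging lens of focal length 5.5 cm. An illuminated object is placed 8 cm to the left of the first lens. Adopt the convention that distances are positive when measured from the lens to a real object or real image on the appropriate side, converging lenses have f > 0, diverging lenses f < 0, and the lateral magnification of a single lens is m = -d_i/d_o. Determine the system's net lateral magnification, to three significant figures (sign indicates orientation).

First lens: d_i1 = 1/(1/18 - 1/8) = -14.400 cm.
m_1 = -(-14.400)/8 = 1.8000.
The intermediate image is virtual, 14.400 cm to the left of lens 1, so d_o2 = L - d_i1 = 38 - (-14.400) = 52.400 cm.
Second lens: d_i2 = 1/(1/5.5 - 1/(52.400)) = 6.145 cm.
m_2 = -(6.145)/(52.400) = -0.1173.
The system's lateral magnification is m_1 m_2 = (1.8000)(-0.1173) = -0.2111.

-0.211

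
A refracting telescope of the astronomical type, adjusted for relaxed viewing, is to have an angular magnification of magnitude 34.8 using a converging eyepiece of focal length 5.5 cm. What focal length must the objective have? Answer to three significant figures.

191 cm

|M| = f_obj/|f_eye|, so f_obj = |M| x |f_eye| = 34.8 x 5.5 = 191.400 cm.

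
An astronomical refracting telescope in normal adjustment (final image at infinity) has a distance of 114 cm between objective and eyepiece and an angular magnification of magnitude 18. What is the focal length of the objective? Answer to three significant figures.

108 cm

In normal adjustment the tube length equals f_obj + f_eye and |M| = f_obj/f_eye.
So f_obj = 18 f_eye and 18 f_eye + f_eye = 114 cm, giving f_eye = 114/19 = 6.000 cm and f_obj = 108.000 cm.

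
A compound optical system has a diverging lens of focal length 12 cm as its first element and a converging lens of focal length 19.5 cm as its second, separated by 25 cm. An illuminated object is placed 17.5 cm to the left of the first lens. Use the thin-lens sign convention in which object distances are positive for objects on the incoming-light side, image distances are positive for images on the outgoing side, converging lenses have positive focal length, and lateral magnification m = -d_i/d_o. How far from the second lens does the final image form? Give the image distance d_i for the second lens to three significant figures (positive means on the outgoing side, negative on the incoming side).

Applying the thin-lens equation to the first lens, 1/(-12) = 1/17.5 + 1/d_i1, which gives d_i1 = -7.119 cm.
The intermediate image is virtual, 7.119 cm to the left of lens 1, so d_o2 = L - d_i1 = 25 - (-7.119) = 32.119 cm.
Applying the thin-lens equation again with f_2 = 19.5 cm and d_o2 = 32.119 cm gives d_i2 = 49.634 cm.

49.6 cm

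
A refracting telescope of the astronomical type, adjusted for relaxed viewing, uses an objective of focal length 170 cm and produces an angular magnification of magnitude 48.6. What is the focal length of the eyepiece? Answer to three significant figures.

3.50 cm

|M| = f_obj/f_eye, so f_eye = f_obj/|M| = 170/48.6 = 3.498 cm.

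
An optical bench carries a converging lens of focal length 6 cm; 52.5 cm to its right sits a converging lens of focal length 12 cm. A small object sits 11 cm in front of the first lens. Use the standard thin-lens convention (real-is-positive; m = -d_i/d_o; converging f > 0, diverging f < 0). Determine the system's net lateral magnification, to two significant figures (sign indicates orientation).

0.53

Lens 1: 1/d_i1 = 1/f_1 - 1/d_o1 = 1/6 - 1/11 = 0.07576 cm^-1, so d_i1 = 13.200 cm.
m_1 = -(13.200)/11 = -1.2000.
That image sits 39.300 cm in front of the second lens, so d_o2 = 39.300 cm.
Lens 2: 1/d_i2 = 1/f_2 - 1/d_o2 = 1/12 - 1/(39.300) = 0.05789 cm^-1, so d_i2 = 17.275 cm.
m_2 = -(17.275)/(39.300) = -0.4396.
Total m = m_1 x m_2 = (-1.2000)(-0.4396) = 0.5275.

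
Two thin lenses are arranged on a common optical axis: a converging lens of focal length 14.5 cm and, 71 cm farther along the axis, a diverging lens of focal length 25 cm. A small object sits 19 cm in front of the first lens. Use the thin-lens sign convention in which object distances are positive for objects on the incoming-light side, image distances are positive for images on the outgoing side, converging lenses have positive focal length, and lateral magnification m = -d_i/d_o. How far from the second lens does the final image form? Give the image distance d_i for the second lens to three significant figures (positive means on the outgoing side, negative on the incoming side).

-7.03 cm

First lens: d_i1 = 1/(1/14.5 - 1/19) = 61.222 cm.
That image sits 9.778 cm in front of the second lens, so d_o2 = 9.778 cm.
Second lens: d_i2 = 1/(1/(-25) - 1/(9.778)) = -7.029 cm.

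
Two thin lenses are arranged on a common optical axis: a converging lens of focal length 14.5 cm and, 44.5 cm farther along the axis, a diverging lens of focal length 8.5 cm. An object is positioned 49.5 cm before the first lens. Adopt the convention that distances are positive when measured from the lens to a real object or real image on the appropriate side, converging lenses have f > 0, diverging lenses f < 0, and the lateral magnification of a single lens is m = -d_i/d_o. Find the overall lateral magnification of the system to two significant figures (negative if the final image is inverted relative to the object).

-0.11

First lens: d_i1 = 1/(1/14.5 - 1/49.5) = 20.507 cm.
m_1 = -(20.507)/49.5 = -0.4143.
Object distance for lens 2: d_o2 = 44.5 - 20.507 = 23.993 cm.
Second lens: d_i2 = 1/(1/(-8.5) - 1/(23.993)) = -6.276 cm.
m_2 = -(-6.276)/(23.993) = 0.2616.
The system's lateral magnification is m_1 m_2 = (-0.4143)(0.2616) = -0.1084.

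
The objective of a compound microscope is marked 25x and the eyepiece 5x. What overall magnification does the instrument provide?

The overall magnification of a compound microscope is the product of the objective and eyepiece magnifications:
M = M_obj x M_eye = 25 x 5 = 125.

125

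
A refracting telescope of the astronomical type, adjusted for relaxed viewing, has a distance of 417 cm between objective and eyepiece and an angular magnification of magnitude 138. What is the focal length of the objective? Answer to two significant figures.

In normal adjustment the tube length equals f_obj + f_eye and |M| = f_obj/f_eye.
So f_obj = 138 f_eye and 138 f_eye + f_eye = 417 cm, giving f_eye = 417/139 = 3.000 cm and f_obj = 414.000 cm.

410 cm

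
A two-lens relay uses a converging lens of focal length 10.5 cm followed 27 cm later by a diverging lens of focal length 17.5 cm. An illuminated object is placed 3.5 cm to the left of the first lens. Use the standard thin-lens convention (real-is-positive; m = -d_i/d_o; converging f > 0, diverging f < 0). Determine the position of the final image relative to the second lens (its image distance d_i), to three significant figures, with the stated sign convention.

First lens: d_i1 = 1/(1/10.5 - 1/3.5) = -5.250 cm.
With d_i1 < 0 the first image is virtual and lies on the object side; the object distance for lens 2 is d_o2 = 27 - (-5.250) = 32.250 cm.
Second lens: d_i2 = 1/(1/(-17.5) - 1/(32.250)) = -11.344 cm.

-11.3 cm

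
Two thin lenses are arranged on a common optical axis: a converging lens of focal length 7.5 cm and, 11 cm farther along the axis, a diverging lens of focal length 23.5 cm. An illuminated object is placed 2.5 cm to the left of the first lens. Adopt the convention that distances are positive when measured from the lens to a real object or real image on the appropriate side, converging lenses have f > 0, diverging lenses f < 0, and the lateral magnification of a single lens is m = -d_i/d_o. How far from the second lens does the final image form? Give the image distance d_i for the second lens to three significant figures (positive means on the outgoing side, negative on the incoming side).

Lens 1: 1/d_i1 = 1/f_1 - 1/d_o1 = 1/7.5 - 1/2.5 = -0.26667 cm^-1, so d_i1 = -3.750 cm.
The intermediate image is virtual, 3.750 cm to the left of lens 1, so d_o2 = L - d_i1 = 11 - (-3.750) = 14.750 cm.
Lens 2: 1/d_i2 = 1/f_2 - 1/d_o2 = 1/(-23.5) - 1/(14.750) = -0.11035 cm^-1, so d_i2 = -9.062 cm.

-9.06 cm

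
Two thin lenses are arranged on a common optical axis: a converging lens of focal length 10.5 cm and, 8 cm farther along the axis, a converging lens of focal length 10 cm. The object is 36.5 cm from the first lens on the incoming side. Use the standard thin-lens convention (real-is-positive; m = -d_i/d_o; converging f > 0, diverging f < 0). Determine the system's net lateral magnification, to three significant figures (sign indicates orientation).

-0.241

Lens 1: 1/d_i1 = 1/f_1 - 1/d_o1 = 1/10.5 - 1/36.5 = 0.06784 cm^-1, so d_i1 = 14.740 cm.
m_1 = -(14.740)/36.5 = -0.4038.
This image would form 14.740 cm past lens 1, i.e. 6.740 cm beyond lens 2, so it is a virtual object for lens 2: d_o2 = 8 - 14.740 = -6.740 cm.
Lens 2: 1/d_i2 = 1/f_2 - 1/d_o2 = 1/10 - 1/(-6.740) = 0.24836 cm^-1, so d_i2 = 4.026 cm.
m_2 = -(4.026)/(-6.740) = 0.5974.
Overall magnification: m = m_1 m_2 = -0.2412.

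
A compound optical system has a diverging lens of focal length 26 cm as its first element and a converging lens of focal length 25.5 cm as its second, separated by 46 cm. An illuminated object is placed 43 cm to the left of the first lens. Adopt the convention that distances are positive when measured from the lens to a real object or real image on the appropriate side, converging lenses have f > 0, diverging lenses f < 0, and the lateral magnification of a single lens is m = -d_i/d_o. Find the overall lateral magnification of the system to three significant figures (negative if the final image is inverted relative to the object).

First lens: d_i1 = 1/(1/(-26) - 1/43) = -16.203 cm.
m_1 = -(-16.203)/43 = 0.3768.
The intermediate image is virtual, 16.203 cm to the left of lens 1, so d_o2 = L - d_i1 = 46 - (-16.203) = 62.203 cm.
Second lens: d_i2 = 1/(1/25.5 - 1/(62.203)) = 43.217 cm.
m_2 = -(43.217)/(62.203) = -0.6948.
Total m = m_1 x m_2 = (0.3768)(-0.6948) = -0.2618.

-0.262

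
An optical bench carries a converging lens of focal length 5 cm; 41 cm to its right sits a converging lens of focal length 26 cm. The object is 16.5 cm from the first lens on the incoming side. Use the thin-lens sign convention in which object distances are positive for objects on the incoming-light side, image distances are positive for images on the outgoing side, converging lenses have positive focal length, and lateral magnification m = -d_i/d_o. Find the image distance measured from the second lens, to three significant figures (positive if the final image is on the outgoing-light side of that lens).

Lens 1: 1/d_i1 = 1/f_1 - 1/d_o1 = 1/5 - 1/16.5 = 0.13939 cm^-1, so d_i1 = 7.174 cm.
That image sits 33.826 cm in front of the second lens, so d_o2 = 33.826 cm.
Lens 2: 1/d_i2 = 1/f_2 - 1/d_o2 = 1/26 - 1/(33.826) = 0.00890 cm^-1, so d_i2 = 112.378 cm.

112 cm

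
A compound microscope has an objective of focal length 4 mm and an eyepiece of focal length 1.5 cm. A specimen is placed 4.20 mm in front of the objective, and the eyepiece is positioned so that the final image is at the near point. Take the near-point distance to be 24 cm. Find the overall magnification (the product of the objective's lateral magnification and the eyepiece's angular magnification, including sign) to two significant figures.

Convert to cm: f_obj = 4 mm = 0.4 cm; d_o = 4.20 mm = 0.42 cm.
Objective: 1/d_i = 1/f_obj - 1/d_o = 1/0.4 - 1/0.42 = 0.11905 cm^-1, so d_i = 8.400 cm.
m_obj = -d_i/d_o = -8.400/0.42 = -20.000.
Eyepiece angular magnification (image at near point): M_eye = 1 + D/f_e = 1 + 24/1.5 = 17.000.
Overall M = m_obj x M_eye = (-20.000)(17.000) = -340.00.

-340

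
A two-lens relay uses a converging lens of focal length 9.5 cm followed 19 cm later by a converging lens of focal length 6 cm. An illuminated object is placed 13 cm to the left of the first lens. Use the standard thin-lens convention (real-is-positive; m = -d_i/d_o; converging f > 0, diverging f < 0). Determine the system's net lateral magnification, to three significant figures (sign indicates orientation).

First lens: d_i1 = 1/(1/9.5 - 1/13) = 35.286 cm.
m_1 = -(35.286)/13 = -2.7143.
Since 35.286 cm > 19 cm, the first image lies past the second lens and serves as a virtual object: d_o2 = L - d_i1 = -16.286 cm.
Second lens: d_i2 = 1/(1/6 - 1/(-16.286)) = 4.385 cm.
m_2 = -(4.385)/(-16.286) = 0.2692.
Total m = m_1 x m_2 = (-2.7143)(0.2692) = -0.7308.

-0.731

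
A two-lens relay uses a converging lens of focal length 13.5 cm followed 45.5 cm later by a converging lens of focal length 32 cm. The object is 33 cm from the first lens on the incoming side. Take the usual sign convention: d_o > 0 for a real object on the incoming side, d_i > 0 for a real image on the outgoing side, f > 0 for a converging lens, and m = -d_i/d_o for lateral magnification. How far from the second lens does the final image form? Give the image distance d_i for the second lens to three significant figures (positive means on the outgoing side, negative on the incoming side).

Lens 1: 1/d_i1 = 1/f_1 - 1/d_o1 = 1/13.5 - 1/33 = 0.04377 cm^-1, so d_i1 = 22.846 cm.
That image sits 22.654 cm in front of the second lens, so d_o2 = 22.654 cm.
Lens 2: 1/d_i2 = 1/f_2 - 1/d_o2 = 1/32 - 1/(22.654) = -0.01289 cm^-1, so d_i2 = -77.564 cm.

-77.6 cm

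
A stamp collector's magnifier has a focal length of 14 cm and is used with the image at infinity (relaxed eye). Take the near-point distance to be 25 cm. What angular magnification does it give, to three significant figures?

M = D/f = 25/14 = 1.786.

1.79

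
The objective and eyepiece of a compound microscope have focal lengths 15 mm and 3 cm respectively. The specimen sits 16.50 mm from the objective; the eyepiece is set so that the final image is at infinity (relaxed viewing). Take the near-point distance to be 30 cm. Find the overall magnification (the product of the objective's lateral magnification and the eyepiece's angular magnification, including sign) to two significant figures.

-100

Convert to cm: f_obj = 15 mm = 1.5 cm; d_o = 16.50 mm = 1.65 cm.
Objective: 1/d_i = 1/f_obj - 1/d_o = 1/1.5 - 1/1.65 = 0.06061 cm^-1, so d_i = 16.500 cm.
m_obj = -d_i/d_o = -16.500/1.65 = -10.000.
Eyepiece angular magnification (image at infinity): M_eye = D/f_e = 30/3 = 10.000.
Overall M = m_obj x M_eye = (-10.000)(10.000) = -100.00.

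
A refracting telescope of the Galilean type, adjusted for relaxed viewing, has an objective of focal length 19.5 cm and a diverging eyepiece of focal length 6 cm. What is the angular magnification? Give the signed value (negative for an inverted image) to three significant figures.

3.25

M = -f_obj/f_eye = -19.5/(-6) = 3.250.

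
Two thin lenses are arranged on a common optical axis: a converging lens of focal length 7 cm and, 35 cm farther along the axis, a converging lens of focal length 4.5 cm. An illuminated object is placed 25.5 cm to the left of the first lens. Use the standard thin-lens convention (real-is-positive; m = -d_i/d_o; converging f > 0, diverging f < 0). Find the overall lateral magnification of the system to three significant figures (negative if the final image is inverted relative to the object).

Applying the thin-lens equation to the first lens, 1/7 = 1/25.5 + 1/d_i1, which gives d_i1 = 9.649 cm.
Its lateral magnification is m_1 = -d_i1/d_o1 = -(9.649)/25.5 = -0.3784.
That image sits 25.351 cm in front of the second lens, so d_o2 = 25.351 cm.
Applying the thin-lens equation again with f_2 = 4.5 cm and d_o2 = 25.351 cm gives d_i2 = 5.471 cm.
m_2 = -(5.471)/(25.351) = -0.2158.
Total m = m_1 x m_2 = (-0.3784)(-0.2158) = 0.0817.

0.0817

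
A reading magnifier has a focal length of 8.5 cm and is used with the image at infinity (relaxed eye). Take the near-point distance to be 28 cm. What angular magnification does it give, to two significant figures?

3.3

M = D/f = 28/8.5 = 3.294.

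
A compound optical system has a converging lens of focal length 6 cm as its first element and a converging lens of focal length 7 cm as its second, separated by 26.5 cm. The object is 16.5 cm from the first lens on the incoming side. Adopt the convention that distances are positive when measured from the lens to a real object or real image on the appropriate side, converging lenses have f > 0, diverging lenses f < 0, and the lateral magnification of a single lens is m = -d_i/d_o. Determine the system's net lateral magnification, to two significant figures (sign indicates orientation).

0.40

Applying the thin-lens equation to the first lens, 1/6 = 1/16.5 + 1/d_i1, which gives d_i1 = 9.429 cm.
Its lateral magnification is m_1 = -d_i1/d_o1 = -(9.429)/16.5 = -0.5714.
That image sits 17.071 cm in front of the second lens, so d_o2 = 17.071 cm.
Applying the thin-lens equation again with f_2 = 7 cm and d_o2 = 17.071 cm gives d_i2 = 11.865 cm.
m_2 = -(11.865)/(17.071) = -0.6950.
The system's lateral magnification is m_1 m_2 = (-0.5714)(-0.6950) = 0.3972.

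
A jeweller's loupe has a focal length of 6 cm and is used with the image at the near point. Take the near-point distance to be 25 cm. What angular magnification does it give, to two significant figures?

M = 1 + D/f = 1 + 25/6 = 5.167.

5.2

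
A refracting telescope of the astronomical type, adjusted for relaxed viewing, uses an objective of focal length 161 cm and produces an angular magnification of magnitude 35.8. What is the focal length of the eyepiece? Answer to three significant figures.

|M| = f_obj/f_eye, so f_eye = f_obj/|M| = 161/35.8 = 4.497 cm.

4.50 cm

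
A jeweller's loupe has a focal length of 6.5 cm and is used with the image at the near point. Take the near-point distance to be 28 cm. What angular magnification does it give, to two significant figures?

5.3

M = 1 + D/f = 1 + 28/6.5 = 5.308.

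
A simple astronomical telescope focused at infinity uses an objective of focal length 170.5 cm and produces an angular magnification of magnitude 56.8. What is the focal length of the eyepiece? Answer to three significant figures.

|M| = f_obj/f_eye, so f_eye = f_obj/|M| = 170.5/56.8 = 3.002 cm.

3.00 cm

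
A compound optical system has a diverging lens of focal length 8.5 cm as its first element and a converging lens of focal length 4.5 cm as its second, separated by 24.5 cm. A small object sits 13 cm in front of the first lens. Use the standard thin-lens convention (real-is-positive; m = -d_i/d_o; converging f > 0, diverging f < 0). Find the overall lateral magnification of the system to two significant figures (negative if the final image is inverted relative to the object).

First lens: d_i1 = 1/(1/(-8.5) - 1/13) = -5.140 cm.
m_1 = -(-5.140)/13 = 0.3953.
With d_i1 < 0 the first image is virtual and lies on the object side; the object distance for lens 2 is d_o2 = 24.5 - (-5.140) = 29.640 cm.
Second lens: d_i2 = 1/(1/4.5 - 1/(29.640)) = 5.306 cm.
m_2 = -(5.306)/(29.640) = -0.1790.
Total m = m_1 x m_2 = (0.3953)(-0.1790) = -0.0708.

-0.071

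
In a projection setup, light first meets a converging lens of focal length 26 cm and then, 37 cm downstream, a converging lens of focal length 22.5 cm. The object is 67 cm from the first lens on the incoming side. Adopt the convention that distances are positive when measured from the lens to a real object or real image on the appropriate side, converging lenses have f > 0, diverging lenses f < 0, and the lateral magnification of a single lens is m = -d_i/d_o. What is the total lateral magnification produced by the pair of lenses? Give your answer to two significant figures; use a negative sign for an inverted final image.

Lens 1: 1/d_i1 = 1/f_1 - 1/d_o1 = 1/26 - 1/67 = 0.02354 cm^-1, so d_i1 = 42.488 cm.
m_1 = -(42.488)/67 = -0.6341.
This image would form 42.488 cm past lens 1, i.e. 5.488 cm beyond lens 2, so it is a virtual object for lens 2: d_o2 = 37 - 42.488 = -5.488 cm.
Lens 2: 1/d_i2 = 1/f_2 - 1/d_o2 = 1/22.5 - 1/(-5.488) = 0.22667 cm^-1, so d_i2 = 4.412 cm.
m_2 = -(4.412)/(-5.488) = 0.8039.
Total m = m_1 x m_2 = (-0.6341)(0.8039) = -0.5098.

-0.51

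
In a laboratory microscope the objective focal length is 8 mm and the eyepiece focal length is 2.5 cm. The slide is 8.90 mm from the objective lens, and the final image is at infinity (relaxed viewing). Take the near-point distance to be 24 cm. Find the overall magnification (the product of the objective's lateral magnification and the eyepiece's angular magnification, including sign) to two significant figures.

-85

Convert to cm: f_obj = 8 mm = 0.8 cm; d_o = 8.90 mm = 0.89 cm.
Objective: 1/d_i = 1/f_obj - 1/d_o = 1/0.8 - 1/0.89 = 0.12640 cm^-1, so d_i = 7.911 cm.
m_obj = -d_i/d_o = -7.911/0.89 = -8.889.
Eyepiece angular magnification (image at infinity): M_eye = D/f_e = 24/2.5 = 9.600.
Overall M = m_obj x M_eye = (-8.889)(9.600) = -85.33.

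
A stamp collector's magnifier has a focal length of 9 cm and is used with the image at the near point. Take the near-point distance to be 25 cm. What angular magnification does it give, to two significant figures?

M = 1 + D/f = 1 + 25/9 = 3.778.

3.8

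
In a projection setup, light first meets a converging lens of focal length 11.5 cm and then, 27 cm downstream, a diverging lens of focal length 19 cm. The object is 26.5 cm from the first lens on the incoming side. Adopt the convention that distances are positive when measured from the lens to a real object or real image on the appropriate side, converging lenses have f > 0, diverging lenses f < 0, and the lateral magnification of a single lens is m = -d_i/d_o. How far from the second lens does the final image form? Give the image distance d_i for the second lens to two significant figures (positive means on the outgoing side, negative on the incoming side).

Lens 1: 1/d_i1 = 1/f_1 - 1/d_o1 = 1/11.5 - 1/26.5 = 0.04922 cm^-1, so d_i1 = 20.317 cm.
The intermediate image is 20.317 cm to the right of lens 1, so d_o2 = L - d_i1 = 27 - 20.317 = 6.683 cm.
Lens 2: 1/d_i2 = 1/f_2 - 1/d_o2 = 1/(-19) - 1/(6.683) = -0.20226 cm^-1, so d_i2 = -4.944 cm.

-4.9 cm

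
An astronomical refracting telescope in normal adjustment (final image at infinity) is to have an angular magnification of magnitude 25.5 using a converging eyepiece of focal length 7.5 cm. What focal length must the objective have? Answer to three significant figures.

191 cm

|M| = f_obj/|f_eye|, so f_obj = |M| x |f_eye| = 25.5 x 7.5 = 191.250 cm.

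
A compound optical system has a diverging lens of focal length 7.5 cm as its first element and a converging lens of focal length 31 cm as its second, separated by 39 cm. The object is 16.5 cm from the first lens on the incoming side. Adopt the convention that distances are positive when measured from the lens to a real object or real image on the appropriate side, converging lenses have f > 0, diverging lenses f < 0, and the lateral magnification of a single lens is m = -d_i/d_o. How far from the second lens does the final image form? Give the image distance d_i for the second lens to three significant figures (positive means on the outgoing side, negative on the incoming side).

104 cm

Applying the thin-lens equation to the first lens, 1/(-7.5) = 1/16.5 + 1/d_i1, which gives d_i1 = -5.156 cm.
With d_i1 < 0 the first image is virtual and lies on the object side; the object distance for lens 2 is d_o2 = 39 - (-5.156) = 44.156 cm.
Applying the thin-lens equation again with f_2 = 31 cm and d_o2 = 44.156 cm gives d_i2 = 104.045 cm.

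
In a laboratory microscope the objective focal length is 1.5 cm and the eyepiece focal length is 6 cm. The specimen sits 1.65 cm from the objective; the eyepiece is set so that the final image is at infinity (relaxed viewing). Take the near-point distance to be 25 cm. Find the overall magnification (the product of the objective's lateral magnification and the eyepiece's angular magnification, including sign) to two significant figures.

Objective: 1/d_i = 1/f_obj - 1/d_o = 1/1.5 - 1/1.65 = 0.06061 cm^-1, so d_i = 16.500 cm.
m_obj = -d_i/d_o = -16.500/1.65 = -10.000.
Eyepiece angular magnification (image at infinity): M_eye = D/f_e = 25/6 = 4.167.
Overall M = m_obj x M_eye = (-10.000)(4.167) = -41.67.

-42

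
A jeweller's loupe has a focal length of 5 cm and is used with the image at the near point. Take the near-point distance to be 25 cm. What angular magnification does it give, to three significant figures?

6.00

M = 1 + D/f = 1 + 25/5 = 6.000.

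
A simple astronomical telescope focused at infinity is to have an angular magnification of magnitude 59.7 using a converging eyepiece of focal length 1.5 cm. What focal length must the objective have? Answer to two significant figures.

|M| = f_obj/|f_eye|, so f_obj = |M| x |f_eye| = 59.7 x 1.5 = 89.550 cm.

90 cm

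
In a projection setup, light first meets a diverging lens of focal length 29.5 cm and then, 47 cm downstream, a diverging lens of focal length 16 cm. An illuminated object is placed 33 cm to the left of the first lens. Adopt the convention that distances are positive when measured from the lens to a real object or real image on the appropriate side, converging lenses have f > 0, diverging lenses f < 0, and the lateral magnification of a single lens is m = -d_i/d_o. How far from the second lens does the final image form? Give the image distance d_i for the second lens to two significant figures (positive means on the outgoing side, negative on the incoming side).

-13 cm

Applying the thin-lens equation to the first lens, 1/(-29.5) = 1/33 + 1/d_i1, which gives d_i1 = -15.576 cm.
With d_i1 < 0 the first image is virtual and lies on the object side; the object distance for lens 2 is d_o2 = 47 - (-15.576) = 62.576 cm.
Applying the thin-lens equation again with f_2 = -16 cm and d_o2 = 62.576 cm gives d_i2 = -12.742 cm.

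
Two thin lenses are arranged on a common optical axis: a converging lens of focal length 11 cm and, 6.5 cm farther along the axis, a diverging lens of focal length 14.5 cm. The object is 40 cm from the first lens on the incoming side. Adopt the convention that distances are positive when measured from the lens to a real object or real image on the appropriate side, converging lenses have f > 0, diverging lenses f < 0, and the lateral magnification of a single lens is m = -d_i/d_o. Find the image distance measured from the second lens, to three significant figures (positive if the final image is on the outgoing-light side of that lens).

First lens: d_i1 = 1/(1/11 - 1/40) = 15.172 cm.
This image would form 15.172 cm past lens 1, i.e. 8.672 cm beyond lens 2, so it is a virtual object for lens 2: d_o2 = 6.5 - 15.172 = -8.672 cm.
Second lens: d_i2 = 1/(1/(-14.5) - 1/(-8.672)) = 21.578 cm.

21.6 cm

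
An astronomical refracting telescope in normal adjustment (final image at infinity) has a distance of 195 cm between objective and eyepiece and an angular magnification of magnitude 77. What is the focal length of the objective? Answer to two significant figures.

190 cm

In normal adjustment the tube length equals f_obj + f_eye and |M| = f_obj/f_eye.
So f_obj = 77 f_eye and 77 f_eye + f_eye = 195 cm, giving f_eye = 195/78 = 2.500 cm and f_obj = 192.500 cm.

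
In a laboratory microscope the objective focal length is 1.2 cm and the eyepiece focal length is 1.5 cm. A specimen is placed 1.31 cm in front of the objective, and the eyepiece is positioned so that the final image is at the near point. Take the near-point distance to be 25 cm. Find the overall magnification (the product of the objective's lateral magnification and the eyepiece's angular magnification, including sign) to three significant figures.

Objective: 1/d_i = 1/f_obj - 1/d_o = 1/1.2 - 1/1.31 = 0.06997 cm^-1, so d_i = 14.291 cm.
m_obj = -d_i/d_o = -14.291/1.31 = -10.909.
Eyepiece angular magnification (image at near point): M_eye = 1 + D/f_e = 1 + 25/1.5 = 17.667.
Overall M = m_obj x M_eye = (-10.909)(17.667) = -192.73.

-193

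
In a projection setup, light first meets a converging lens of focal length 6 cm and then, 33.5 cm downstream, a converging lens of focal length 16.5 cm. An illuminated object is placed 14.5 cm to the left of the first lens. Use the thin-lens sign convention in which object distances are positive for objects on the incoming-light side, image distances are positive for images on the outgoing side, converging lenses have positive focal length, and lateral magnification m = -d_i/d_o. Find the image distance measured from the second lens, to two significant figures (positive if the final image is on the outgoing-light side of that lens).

57 cm

Lens 1: 1/d_i1 = 1/f_1 - 1/d_o1 = 1/6 - 1/14.5 = 0.09770 cm^-1, so d_i1 = 10.235 cm.
Object distance for lens 2: d_o2 = 33.5 - 10.235 = 23.265 cm.
Lens 2: 1/d_i2 = 1/f_2 - 1/d_o2 = 1/16.5 - 1/(23.265) = 0.01762 cm^-1, so d_i2 = 56.746 cm.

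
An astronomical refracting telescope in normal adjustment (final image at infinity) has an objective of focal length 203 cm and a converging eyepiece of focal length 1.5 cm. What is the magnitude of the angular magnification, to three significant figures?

|M| = f_obj/|f_eye| = 203/1.5 = 135.333.

135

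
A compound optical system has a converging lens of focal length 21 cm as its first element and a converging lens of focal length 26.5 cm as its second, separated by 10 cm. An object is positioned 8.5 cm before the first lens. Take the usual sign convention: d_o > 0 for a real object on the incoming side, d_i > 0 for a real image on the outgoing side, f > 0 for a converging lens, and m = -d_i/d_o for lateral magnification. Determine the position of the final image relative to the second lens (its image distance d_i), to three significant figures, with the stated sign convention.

-290 cm

Lens 1: 1/d_i1 = 1/f_1 - 1/d_o1 = 1/21 - 1/8.5 = -0.07003 cm^-1, so d_i1 = -14.280 cm.
With d_i1 < 0 the first image is virtual and lies on the object side; the object distance for lens 2 is d_o2 = 10 - (-14.280) = 24.280 cm.
Lens 2: 1/d_i2 = 1/f_2 - 1/d_o2 = 1/26.5 - 1/(24.280) = -0.00345 cm^-1, so d_i2 = -289.829 cm.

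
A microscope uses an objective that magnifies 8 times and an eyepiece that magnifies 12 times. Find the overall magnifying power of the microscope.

The overall magnification of a compound microscope is the product of the objective and eyepiece magnifications:
M = M_obj x M_eye = 8 x 12 = 96.

96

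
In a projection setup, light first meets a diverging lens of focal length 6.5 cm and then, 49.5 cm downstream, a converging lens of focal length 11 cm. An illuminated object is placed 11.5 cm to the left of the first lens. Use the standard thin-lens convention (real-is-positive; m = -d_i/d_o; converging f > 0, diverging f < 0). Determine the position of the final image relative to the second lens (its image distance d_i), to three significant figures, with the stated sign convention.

13.8 cm

Applying the thin-lens equation to the first lens, 1/(-6.5) = 1/11.5 + 1/d_i1, which gives d_i1 = -4.153 cm.
With d_i1 < 0 the first image is virtual and lies on the object side; the object distance for lens 2 is d_o2 = 49.5 - (-4.153) = 53.653 cm.
Applying the thin-lens equation again with f_2 = 11 cm and d_o2 = 53.653 cm gives d_i2 = 13.837 cm.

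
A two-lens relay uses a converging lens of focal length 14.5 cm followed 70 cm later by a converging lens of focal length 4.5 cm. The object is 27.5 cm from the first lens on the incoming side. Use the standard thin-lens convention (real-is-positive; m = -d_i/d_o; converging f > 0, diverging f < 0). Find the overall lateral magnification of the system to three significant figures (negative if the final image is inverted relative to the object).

Lens 1: 1/d_i1 = 1/f_1 - 1/d_o1 = 1/14.5 - 1/27.5 = 0.03260 cm^-1, so d_i1 = 30.673 cm.
m_1 = -(30.673)/27.5 = -1.1154.
That image sits 39.327 cm in front of the second lens, so d_o2 = 39.327 cm.
Lens 2: 1/d_i2 = 1/f_2 - 1/d_o2 = 1/4.5 - 1/(39.327) = 0.19679 cm^-1, so d_i2 = 5.081 cm.
m_2 = -(5.081)/(39.327) = -0.1292.
The system's lateral magnification is m_1 m_2 = (-1.1154)(-0.1292) = 0.1441.

0.144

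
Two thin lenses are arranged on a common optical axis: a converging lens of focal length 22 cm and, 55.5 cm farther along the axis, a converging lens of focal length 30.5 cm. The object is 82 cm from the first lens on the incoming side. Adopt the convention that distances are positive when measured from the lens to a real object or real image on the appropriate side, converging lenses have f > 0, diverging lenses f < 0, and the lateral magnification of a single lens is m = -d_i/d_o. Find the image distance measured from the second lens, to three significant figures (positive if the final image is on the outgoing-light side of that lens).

Applying the thin-lens equation to the first lens, 1/22 = 1/82 + 1/d_i1, which gives d_i1 = 30.067 cm.
Object distance for lens 2: d_o2 = 55.5 - 30.067 = 25.433 cm.
Applying the thin-lens equation again with f_2 = 30.5 cm and d_o2 = 25.433 cm gives d_i2 = -153.102 cm.

-153 cm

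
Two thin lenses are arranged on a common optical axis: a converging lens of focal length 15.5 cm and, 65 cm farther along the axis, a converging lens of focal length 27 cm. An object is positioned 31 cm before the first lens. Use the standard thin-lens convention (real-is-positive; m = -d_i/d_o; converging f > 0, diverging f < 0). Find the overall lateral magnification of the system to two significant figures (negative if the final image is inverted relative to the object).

First lens: d_i1 = 1/(1/15.5 - 1/31) = 31.000 cm.
m_1 = -(31.000)/31 = -1.0000.
That image sits 34.000 cm in front of the second lens, so d_o2 = 34.000 cm.
Second lens: d_i2 = 1/(1/27 - 1/(34.000)) = 131.143 cm.
m_2 = -(131.143)/(34.000) = -3.8571.
Total m = m_1 x m_2 = (-1.0000)(-3.8571) = 3.8571.

3.9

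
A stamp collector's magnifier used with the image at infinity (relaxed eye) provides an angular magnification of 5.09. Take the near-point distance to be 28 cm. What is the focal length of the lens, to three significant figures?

For the image at infinity, M = D/f.
f = D/M = 28/5.09 = 5.501 cm.

5.50 cm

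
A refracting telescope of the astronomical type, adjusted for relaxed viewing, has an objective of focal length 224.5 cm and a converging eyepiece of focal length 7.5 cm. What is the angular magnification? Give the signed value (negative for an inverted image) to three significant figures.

M = -f_obj/f_eye = -224.5/(7.5) = -29.933.

-29.9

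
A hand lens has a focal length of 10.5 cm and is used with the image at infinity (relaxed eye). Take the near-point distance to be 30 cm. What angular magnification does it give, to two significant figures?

2.9

M = D/f = 30/10.5 = 2.857.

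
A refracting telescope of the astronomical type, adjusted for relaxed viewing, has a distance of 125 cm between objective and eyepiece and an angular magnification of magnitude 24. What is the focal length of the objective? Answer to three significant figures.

120 cm

In normal adjustment the tube length equals f_obj + f_eye and |M| = f_obj/f_eye.
So f_obj = 24 f_eye and 24 f_eye + f_eye = 125 cm, giving f_eye = 125/25 = 5.000 cm and f_obj = 120.000 cm.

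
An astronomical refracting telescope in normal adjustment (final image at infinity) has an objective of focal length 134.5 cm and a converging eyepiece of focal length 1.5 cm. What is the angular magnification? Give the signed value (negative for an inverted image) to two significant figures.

M = -f_obj/f_eye = -134.5/(1.5) = -89.667.

-90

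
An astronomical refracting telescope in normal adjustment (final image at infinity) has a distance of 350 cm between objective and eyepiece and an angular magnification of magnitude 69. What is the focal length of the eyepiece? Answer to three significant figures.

In normal adjustment the tube length equals f_obj + f_eye and |M| = f_obj/f_eye.
So f_obj = 69 f_eye and 69 f_eye + f_eye = 350 cm, giving f_eye = 350/70 = 5.000 cm and f_obj = 345.000 cm.

5.00 cm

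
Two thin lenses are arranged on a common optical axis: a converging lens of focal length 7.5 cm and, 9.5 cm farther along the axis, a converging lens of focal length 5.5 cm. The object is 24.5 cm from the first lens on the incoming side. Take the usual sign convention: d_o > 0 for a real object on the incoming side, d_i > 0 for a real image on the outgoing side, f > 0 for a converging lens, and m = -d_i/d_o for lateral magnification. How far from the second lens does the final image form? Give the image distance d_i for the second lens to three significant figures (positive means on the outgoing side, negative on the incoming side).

First lens: d_i1 = 1/(1/7.5 - 1/24.5) = 10.809 cm.
Since 10.809 cm > 9.5 cm, the first image lies past the second lens and serves as a virtual object: d_o2 = L - d_i1 = -1.309 cm.
Second lens: d_i2 = 1/(1/5.5 - 1/(-1.309)) = 1.057 cm.

1.06 cm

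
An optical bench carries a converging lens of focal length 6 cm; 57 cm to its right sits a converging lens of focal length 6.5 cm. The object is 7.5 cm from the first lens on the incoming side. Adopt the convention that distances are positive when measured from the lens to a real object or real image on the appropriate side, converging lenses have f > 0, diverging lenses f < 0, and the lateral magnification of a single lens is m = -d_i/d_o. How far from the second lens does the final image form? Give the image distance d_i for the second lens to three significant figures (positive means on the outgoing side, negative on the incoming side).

Applying the thin-lens equation to the first lens, 1/6 = 1/7.5 + 1/d_i1, which gives d_i1 = 30.000 cm.
Object distance for lens 2: d_o2 = 57 - 30.000 = 27.000 cm.
Applying the thin-lens equation again with f_2 = 6.5 cm and d_o2 = 27.000 cm gives d_i2 = 8.561 cm.

8.56 cm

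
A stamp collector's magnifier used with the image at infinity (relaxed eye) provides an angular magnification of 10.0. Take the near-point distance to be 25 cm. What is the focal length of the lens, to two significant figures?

For the image at infinity, M = D/f.
f = D/M = 25/10.0 = 2.500 cm.

2.5 cm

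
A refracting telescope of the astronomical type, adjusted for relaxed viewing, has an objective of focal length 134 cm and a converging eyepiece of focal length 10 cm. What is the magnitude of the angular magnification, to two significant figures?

13

|M| = f_obj/|f_eye| = 134/10 = 13.400.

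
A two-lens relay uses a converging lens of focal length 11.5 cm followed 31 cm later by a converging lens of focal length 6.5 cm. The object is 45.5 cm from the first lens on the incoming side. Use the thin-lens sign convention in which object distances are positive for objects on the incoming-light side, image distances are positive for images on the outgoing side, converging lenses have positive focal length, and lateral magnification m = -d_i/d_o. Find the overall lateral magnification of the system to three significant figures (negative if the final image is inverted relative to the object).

First lens: d_i1 = 1/(1/11.5 - 1/45.5) = 15.390 cm.
m_1 = -(15.390)/45.5 = -0.3382.
The intermediate image is 15.390 cm to the right of lens 1, so d_o2 = L - d_i1 = 31 - 15.390 = 15.610 cm.
Second lens: d_i2 = 1/(1/6.5 - 1/(15.610)) = 11.138 cm.
m_2 = -(11.138)/(15.610) = -0.7135.
Overall magnification: m = m_1 m_2 = 0.2413.

0.241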